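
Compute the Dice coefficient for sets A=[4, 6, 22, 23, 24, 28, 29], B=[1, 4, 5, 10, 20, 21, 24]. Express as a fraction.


A intersect B = [4, 24]
|A intersect B| = 2
|A| = 7, |B| = 7
Dice = 2*2 / (7+7)
= 4 / 14 = 2/7

2/7


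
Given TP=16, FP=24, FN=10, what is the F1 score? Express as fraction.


F1 = 2 * P * R / (P + R)
P = TP/(TP+FP) = 16/40 = 2/5
R = TP/(TP+FN) = 16/26 = 8/13
2 * P * R = 2 * 2/5 * 8/13 = 32/65
P + R = 2/5 + 8/13 = 66/65
F1 = 32/65 / 66/65 = 16/33

16/33


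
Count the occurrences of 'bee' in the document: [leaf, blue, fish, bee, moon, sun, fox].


Document has 7 words
Scanning for 'bee':
Found at positions: [3]
Count = 1

1


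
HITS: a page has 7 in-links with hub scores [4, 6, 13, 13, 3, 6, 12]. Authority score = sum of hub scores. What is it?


Authority = sum of hub scores of in-linkers
In-link 1: hub score = 4
In-link 2: hub score = 6
In-link 3: hub score = 13
In-link 4: hub score = 13
In-link 5: hub score = 3
In-link 6: hub score = 6
In-link 7: hub score = 12
Authority = 4 + 6 + 13 + 13 + 3 + 6 + 12 = 57

57


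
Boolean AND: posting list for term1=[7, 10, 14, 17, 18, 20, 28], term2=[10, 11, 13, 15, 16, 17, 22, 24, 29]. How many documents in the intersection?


Boolean AND: find intersection of posting lists
term1 docs: [7, 10, 14, 17, 18, 20, 28]
term2 docs: [10, 11, 13, 15, 16, 17, 22, 24, 29]
Intersection: [10, 17]
|intersection| = 2

2


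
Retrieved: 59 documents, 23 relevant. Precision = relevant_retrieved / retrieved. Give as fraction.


Precision = relevant_retrieved / total_retrieved
= 23 / 59
= 23 / (23 + 36)
= 23/59

23/59


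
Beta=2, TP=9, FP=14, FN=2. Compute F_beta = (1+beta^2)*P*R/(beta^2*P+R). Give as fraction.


P = TP/(TP+FP) = 9/23 = 9/23
R = TP/(TP+FN) = 9/11 = 9/11
beta^2 = 2^2 = 4
(1 + beta^2) = 5
Numerator = (1+beta^2)*P*R = 405/253
Denominator = beta^2*P + R = 36/23 + 9/11 = 603/253
F_beta = 45/67

45/67


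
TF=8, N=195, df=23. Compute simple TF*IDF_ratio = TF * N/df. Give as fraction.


TF * (N/df)
= 8 * (195/23)
= 8 * 195/23
= 1560/23

1560/23


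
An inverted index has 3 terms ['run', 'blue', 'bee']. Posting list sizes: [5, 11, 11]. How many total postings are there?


Summing posting list sizes:
'run': 5 postings
'blue': 11 postings
'bee': 11 postings
Total = 5 + 11 + 11 = 27

27


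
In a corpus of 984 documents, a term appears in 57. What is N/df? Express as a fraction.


IDF ratio = N / df
= 984 / 57
= 328/19

328/19


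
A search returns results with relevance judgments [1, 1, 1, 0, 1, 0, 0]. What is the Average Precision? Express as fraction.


Computing P@k for each relevant position:
Position 1: relevant, P@1 = 1/1 = 1
Position 2: relevant, P@2 = 2/2 = 1
Position 3: relevant, P@3 = 3/3 = 1
Position 4: not relevant
Position 5: relevant, P@5 = 4/5 = 4/5
Position 6: not relevant
Position 7: not relevant
Sum of P@k = 1 + 1 + 1 + 4/5 = 19/5
AP = 19/5 / 4 = 19/20

19/20


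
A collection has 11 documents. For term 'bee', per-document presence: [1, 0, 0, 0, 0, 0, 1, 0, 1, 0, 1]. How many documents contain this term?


Checking each document for 'bee':
Doc 1: present
Doc 2: absent
Doc 3: absent
Doc 4: absent
Doc 5: absent
Doc 6: absent
Doc 7: present
Doc 8: absent
Doc 9: present
Doc 10: absent
Doc 11: present
df = sum of presences = 1 + 0 + 0 + 0 + 0 + 0 + 1 + 0 + 1 + 0 + 1 = 4

4


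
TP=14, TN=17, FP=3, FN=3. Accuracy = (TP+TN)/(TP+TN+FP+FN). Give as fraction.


Accuracy = (TP + TN) / (TP + TN + FP + FN)
TP + TN = 14 + 17 = 31
Total = 14 + 17 + 3 + 3 = 37
Accuracy = 31 / 37 = 31/37

31/37


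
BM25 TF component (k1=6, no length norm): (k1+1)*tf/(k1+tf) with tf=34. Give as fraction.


BM25 TF component = (k1+1)*tf / (k1+tf)
k1 = 6, tf = 34
Numerator = (6+1)*34 = 238
Denominator = 6 + 34 = 40
= 238/40 = 119/20

119/20


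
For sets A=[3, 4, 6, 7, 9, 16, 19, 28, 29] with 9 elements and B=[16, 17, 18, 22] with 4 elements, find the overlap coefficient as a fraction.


A intersect B = [16]
|A intersect B| = 1
min(|A|, |B|) = min(9, 4) = 4
Overlap = 1 / 4 = 1/4

1/4


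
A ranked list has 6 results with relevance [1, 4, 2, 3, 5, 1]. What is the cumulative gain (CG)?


Cumulative Gain = sum of relevance scores
Position 1: rel=1, running sum=1
Position 2: rel=4, running sum=5
Position 3: rel=2, running sum=7
Position 4: rel=3, running sum=10
Position 5: rel=5, running sum=15
Position 6: rel=1, running sum=16
CG = 16

16


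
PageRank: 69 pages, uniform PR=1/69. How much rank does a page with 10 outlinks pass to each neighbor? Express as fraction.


Initial PR = 1/69 = 1/69
Outlinks = 10
Contribution per link = PR / outlinks
= 1/69 / 10
= 1/690

1/690


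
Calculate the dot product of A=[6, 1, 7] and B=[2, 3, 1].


Dot product = sum of element-wise products
A[0]*B[0] = 6*2 = 12
A[1]*B[1] = 1*3 = 3
A[2]*B[2] = 7*1 = 7
Sum = 12 + 3 + 7 = 22

22


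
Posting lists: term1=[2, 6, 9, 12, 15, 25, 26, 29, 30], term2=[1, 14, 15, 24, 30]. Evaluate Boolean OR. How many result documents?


Boolean OR: find union of posting lists
term1 docs: [2, 6, 9, 12, 15, 25, 26, 29, 30]
term2 docs: [1, 14, 15, 24, 30]
Union: [1, 2, 6, 9, 12, 14, 15, 24, 25, 26, 29, 30]
|union| = 12

12


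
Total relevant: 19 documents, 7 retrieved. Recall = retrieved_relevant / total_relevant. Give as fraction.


Recall = retrieved_relevant / total_relevant
= 7 / 19
= 7 / (7 + 12)
= 7/19

7/19


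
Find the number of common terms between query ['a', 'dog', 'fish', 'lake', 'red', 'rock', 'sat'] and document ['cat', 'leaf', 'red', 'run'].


Query terms: ['a', 'dog', 'fish', 'lake', 'red', 'rock', 'sat']
Document terms: ['cat', 'leaf', 'red', 'run']
Common terms: ['red']
Overlap count = 1

1


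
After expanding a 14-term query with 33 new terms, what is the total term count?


Original terms: 14
Expansion terms: 33
Total = 14 + 33 = 47

47


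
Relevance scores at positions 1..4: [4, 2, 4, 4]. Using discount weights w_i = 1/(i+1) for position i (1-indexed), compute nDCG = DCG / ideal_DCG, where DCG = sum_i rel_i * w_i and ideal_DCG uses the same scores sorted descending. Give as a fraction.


Position discount weights w_i = 1/(i+1) for i=1..4:
Weights = [1/2, 1/3, 1/4, 1/5]
Actual relevance: [4, 2, 4, 4]
DCG = 4/2 + 2/3 + 4/4 + 4/5 = 67/15
Ideal relevance (sorted desc): [4, 4, 4, 2]
Ideal DCG = 4/2 + 4/3 + 4/4 + 2/5 = 71/15
nDCG = DCG / ideal_DCG = 67/15 / 71/15 = 67/71

67/71


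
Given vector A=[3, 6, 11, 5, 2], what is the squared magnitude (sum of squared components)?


|A|^2 = sum of squared components
A[0]^2 = 3^2 = 9
A[1]^2 = 6^2 = 36
A[2]^2 = 11^2 = 121
A[3]^2 = 5^2 = 25
A[4]^2 = 2^2 = 4
Sum = 9 + 36 + 121 + 25 + 4 = 195

195


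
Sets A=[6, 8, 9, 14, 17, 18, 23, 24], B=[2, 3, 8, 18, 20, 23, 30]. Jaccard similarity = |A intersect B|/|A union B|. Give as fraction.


A intersect B = [8, 18, 23]
|A intersect B| = 3
A union B = [2, 3, 6, 8, 9, 14, 17, 18, 20, 23, 24, 30]
|A union B| = 12
Jaccard = 3/12 = 1/4

1/4


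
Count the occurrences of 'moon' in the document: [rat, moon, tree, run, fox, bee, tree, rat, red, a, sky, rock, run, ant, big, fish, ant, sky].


Document has 18 words
Scanning for 'moon':
Found at positions: [1]
Count = 1

1


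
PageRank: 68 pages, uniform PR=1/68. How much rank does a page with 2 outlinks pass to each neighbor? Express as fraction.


Initial PR = 1/68 = 1/68
Outlinks = 2
Contribution per link = PR / outlinks
= 1/68 / 2
= 1/136

1/136


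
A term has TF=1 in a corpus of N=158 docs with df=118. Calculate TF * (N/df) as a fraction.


TF * (N/df)
= 1 * (158/118)
= 1 * 79/59
= 79/59

79/59


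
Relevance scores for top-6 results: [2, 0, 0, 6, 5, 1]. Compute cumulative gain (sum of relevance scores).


Cumulative Gain = sum of relevance scores
Position 1: rel=2, running sum=2
Position 2: rel=0, running sum=2
Position 3: rel=0, running sum=2
Position 4: rel=6, running sum=8
Position 5: rel=5, running sum=13
Position 6: rel=1, running sum=14
CG = 14

14


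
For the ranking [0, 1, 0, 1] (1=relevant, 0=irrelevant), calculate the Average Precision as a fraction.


Computing P@k for each relevant position:
Position 1: not relevant
Position 2: relevant, P@2 = 1/2 = 1/2
Position 3: not relevant
Position 4: relevant, P@4 = 2/4 = 1/2
Sum of P@k = 1/2 + 1/2 = 1
AP = 1 / 2 = 1/2

1/2


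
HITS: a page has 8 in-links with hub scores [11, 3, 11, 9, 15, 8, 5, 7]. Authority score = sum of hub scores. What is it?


Authority = sum of hub scores of in-linkers
In-link 1: hub score = 11
In-link 2: hub score = 3
In-link 3: hub score = 11
In-link 4: hub score = 9
In-link 5: hub score = 15
In-link 6: hub score = 8
In-link 7: hub score = 5
In-link 8: hub score = 7
Authority = 11 + 3 + 11 + 9 + 15 + 8 + 5 + 7 = 69

69


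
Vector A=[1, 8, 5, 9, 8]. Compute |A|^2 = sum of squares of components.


|A|^2 = sum of squared components
A[0]^2 = 1^2 = 1
A[1]^2 = 8^2 = 64
A[2]^2 = 5^2 = 25
A[3]^2 = 9^2 = 81
A[4]^2 = 8^2 = 64
Sum = 1 + 64 + 25 + 81 + 64 = 235

235


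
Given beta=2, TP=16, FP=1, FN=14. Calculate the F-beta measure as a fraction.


P = TP/(TP+FP) = 16/17 = 16/17
R = TP/(TP+FN) = 16/30 = 8/15
beta^2 = 2^2 = 4
(1 + beta^2) = 5
Numerator = (1+beta^2)*P*R = 128/51
Denominator = beta^2*P + R = 64/17 + 8/15 = 1096/255
F_beta = 80/137

80/137


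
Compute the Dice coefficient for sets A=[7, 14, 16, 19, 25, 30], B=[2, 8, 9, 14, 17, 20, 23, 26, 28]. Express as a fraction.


A intersect B = [14]
|A intersect B| = 1
|A| = 6, |B| = 9
Dice = 2*1 / (6+9)
= 2 / 15 = 2/15

2/15


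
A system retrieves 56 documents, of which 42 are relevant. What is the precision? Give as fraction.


Precision = relevant_retrieved / total_retrieved
= 42 / 56
= 42 / (42 + 14)
= 3/4

3/4


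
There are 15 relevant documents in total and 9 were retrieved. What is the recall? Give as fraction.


Recall = retrieved_relevant / total_relevant
= 9 / 15
= 9 / (9 + 6)
= 3/5

3/5


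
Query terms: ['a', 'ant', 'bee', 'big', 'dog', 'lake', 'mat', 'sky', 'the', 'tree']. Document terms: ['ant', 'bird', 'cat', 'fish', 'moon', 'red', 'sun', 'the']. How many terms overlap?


Query terms: ['a', 'ant', 'bee', 'big', 'dog', 'lake', 'mat', 'sky', 'the', 'tree']
Document terms: ['ant', 'bird', 'cat', 'fish', 'moon', 'red', 'sun', 'the']
Common terms: ['ant', 'the']
Overlap count = 2

2


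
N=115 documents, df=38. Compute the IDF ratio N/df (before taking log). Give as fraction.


IDF ratio = N / df
= 115 / 38
= 115/38

115/38


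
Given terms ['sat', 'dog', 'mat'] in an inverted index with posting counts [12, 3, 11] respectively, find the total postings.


Summing posting list sizes:
'sat': 12 postings
'dog': 3 postings
'mat': 11 postings
Total = 12 + 3 + 11 = 26

26


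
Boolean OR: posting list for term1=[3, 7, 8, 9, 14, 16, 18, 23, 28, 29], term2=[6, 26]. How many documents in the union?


Boolean OR: find union of posting lists
term1 docs: [3, 7, 8, 9, 14, 16, 18, 23, 28, 29]
term2 docs: [6, 26]
Union: [3, 6, 7, 8, 9, 14, 16, 18, 23, 26, 28, 29]
|union| = 12

12


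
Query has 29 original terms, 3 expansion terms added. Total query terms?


Original terms: 29
Expansion terms: 3
Total = 29 + 3 = 32

32


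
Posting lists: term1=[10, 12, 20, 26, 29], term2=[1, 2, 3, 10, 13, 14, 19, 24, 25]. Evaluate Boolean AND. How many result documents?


Boolean AND: find intersection of posting lists
term1 docs: [10, 12, 20, 26, 29]
term2 docs: [1, 2, 3, 10, 13, 14, 19, 24, 25]
Intersection: [10]
|intersection| = 1

1


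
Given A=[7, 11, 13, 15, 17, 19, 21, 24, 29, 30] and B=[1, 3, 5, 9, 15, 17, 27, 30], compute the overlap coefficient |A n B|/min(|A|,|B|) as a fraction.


A intersect B = [15, 17, 30]
|A intersect B| = 3
min(|A|, |B|) = min(10, 8) = 8
Overlap = 3 / 8 = 3/8

3/8


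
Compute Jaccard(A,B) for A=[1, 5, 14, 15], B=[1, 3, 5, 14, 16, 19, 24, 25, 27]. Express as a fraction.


A intersect B = [1, 5, 14]
|A intersect B| = 3
A union B = [1, 3, 5, 14, 15, 16, 19, 24, 25, 27]
|A union B| = 10
Jaccard = 3/10 = 3/10

3/10


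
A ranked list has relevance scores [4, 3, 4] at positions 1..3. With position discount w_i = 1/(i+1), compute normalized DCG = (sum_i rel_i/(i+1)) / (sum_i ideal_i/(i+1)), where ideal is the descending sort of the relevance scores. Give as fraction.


Position discount weights w_i = 1/(i+1) for i=1..3:
Weights = [1/2, 1/3, 1/4]
Actual relevance: [4, 3, 4]
DCG = 4/2 + 3/3 + 4/4 = 4
Ideal relevance (sorted desc): [4, 4, 3]
Ideal DCG = 4/2 + 4/3 + 3/4 = 49/12
nDCG = DCG / ideal_DCG = 4 / 49/12 = 48/49

48/49


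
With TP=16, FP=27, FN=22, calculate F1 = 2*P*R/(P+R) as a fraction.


F1 = 2 * P * R / (P + R)
P = TP/(TP+FP) = 16/43 = 16/43
R = TP/(TP+FN) = 16/38 = 8/19
2 * P * R = 2 * 16/43 * 8/19 = 256/817
P + R = 16/43 + 8/19 = 648/817
F1 = 256/817 / 648/817 = 32/81

32/81


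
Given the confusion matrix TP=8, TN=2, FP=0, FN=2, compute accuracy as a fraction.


Accuracy = (TP + TN) / (TP + TN + FP + FN)
TP + TN = 8 + 2 = 10
Total = 8 + 2 + 0 + 2 = 12
Accuracy = 10 / 12 = 5/6

5/6


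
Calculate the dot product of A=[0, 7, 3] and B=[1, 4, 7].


Dot product = sum of element-wise products
A[0]*B[0] = 0*1 = 0
A[1]*B[1] = 7*4 = 28
A[2]*B[2] = 3*7 = 21
Sum = 0 + 28 + 21 = 49

49


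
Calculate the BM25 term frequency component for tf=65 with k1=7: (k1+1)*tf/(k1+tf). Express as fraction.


BM25 TF component = (k1+1)*tf / (k1+tf)
k1 = 7, tf = 65
Numerator = (7+1)*65 = 520
Denominator = 7 + 65 = 72
= 520/72 = 65/9

65/9


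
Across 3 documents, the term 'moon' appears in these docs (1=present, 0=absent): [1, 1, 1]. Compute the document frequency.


Checking each document for 'moon':
Doc 1: present
Doc 2: present
Doc 3: present
df = sum of presences = 1 + 1 + 1 = 3

3


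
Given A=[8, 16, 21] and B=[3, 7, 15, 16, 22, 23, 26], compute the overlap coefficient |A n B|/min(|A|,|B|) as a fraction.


A intersect B = [16]
|A intersect B| = 1
min(|A|, |B|) = min(3, 7) = 3
Overlap = 1 / 3 = 1/3

1/3


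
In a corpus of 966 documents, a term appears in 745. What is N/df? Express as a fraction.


IDF ratio = N / df
= 966 / 745
= 966/745

966/745


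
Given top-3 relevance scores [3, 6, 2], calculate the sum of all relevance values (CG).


Cumulative Gain = sum of relevance scores
Position 1: rel=3, running sum=3
Position 2: rel=6, running sum=9
Position 3: rel=2, running sum=11
CG = 11

11


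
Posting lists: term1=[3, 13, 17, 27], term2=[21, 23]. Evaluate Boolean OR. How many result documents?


Boolean OR: find union of posting lists
term1 docs: [3, 13, 17, 27]
term2 docs: [21, 23]
Union: [3, 13, 17, 21, 23, 27]
|union| = 6

6


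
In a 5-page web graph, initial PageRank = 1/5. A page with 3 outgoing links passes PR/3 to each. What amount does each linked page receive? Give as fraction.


Initial PR = 1/5 = 1/5
Outlinks = 3
Contribution per link = PR / outlinks
= 1/5 / 3
= 1/15

1/15


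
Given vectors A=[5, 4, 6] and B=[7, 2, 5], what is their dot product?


Dot product = sum of element-wise products
A[0]*B[0] = 5*7 = 35
A[1]*B[1] = 4*2 = 8
A[2]*B[2] = 6*5 = 30
Sum = 35 + 8 + 30 = 73

73


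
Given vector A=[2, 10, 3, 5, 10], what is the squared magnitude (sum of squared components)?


|A|^2 = sum of squared components
A[0]^2 = 2^2 = 4
A[1]^2 = 10^2 = 100
A[2]^2 = 3^2 = 9
A[3]^2 = 5^2 = 25
A[4]^2 = 10^2 = 100
Sum = 4 + 100 + 9 + 25 + 100 = 238

238


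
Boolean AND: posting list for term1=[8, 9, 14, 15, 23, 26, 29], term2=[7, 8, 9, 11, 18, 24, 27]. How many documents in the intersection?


Boolean AND: find intersection of posting lists
term1 docs: [8, 9, 14, 15, 23, 26, 29]
term2 docs: [7, 8, 9, 11, 18, 24, 27]
Intersection: [8, 9]
|intersection| = 2

2


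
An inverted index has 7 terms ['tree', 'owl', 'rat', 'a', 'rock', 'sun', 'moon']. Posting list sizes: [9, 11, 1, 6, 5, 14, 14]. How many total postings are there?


Summing posting list sizes:
'tree': 9 postings
'owl': 11 postings
'rat': 1 postings
'a': 6 postings
'rock': 5 postings
'sun': 14 postings
'moon': 14 postings
Total = 9 + 11 + 1 + 6 + 5 + 14 + 14 = 60

60


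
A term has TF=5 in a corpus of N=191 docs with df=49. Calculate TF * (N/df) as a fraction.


TF * (N/df)
= 5 * (191/49)
= 5 * 191/49
= 955/49

955/49


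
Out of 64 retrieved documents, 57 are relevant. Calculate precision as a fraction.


Precision = relevant_retrieved / total_retrieved
= 57 / 64
= 57 / (57 + 7)
= 57/64

57/64


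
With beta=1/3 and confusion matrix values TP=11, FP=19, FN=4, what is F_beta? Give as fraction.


P = TP/(TP+FP) = 11/30 = 11/30
R = TP/(TP+FN) = 11/15 = 11/15
beta^2 = 1/3^2 = 1/9
(1 + beta^2) = 10/9
Numerator = (1+beta^2)*P*R = 121/405
Denominator = beta^2*P + R = 11/270 + 11/15 = 209/270
F_beta = 22/57

22/57


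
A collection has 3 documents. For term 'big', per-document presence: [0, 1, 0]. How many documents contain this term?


Checking each document for 'big':
Doc 1: absent
Doc 2: present
Doc 3: absent
df = sum of presences = 0 + 1 + 0 = 1

1


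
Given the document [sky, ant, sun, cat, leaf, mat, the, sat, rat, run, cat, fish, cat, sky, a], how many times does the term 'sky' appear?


Document has 15 words
Scanning for 'sky':
Found at positions: [0, 13]
Count = 2

2


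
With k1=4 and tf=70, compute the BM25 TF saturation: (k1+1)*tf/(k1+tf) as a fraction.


BM25 TF component = (k1+1)*tf / (k1+tf)
k1 = 4, tf = 70
Numerator = (4+1)*70 = 350
Denominator = 4 + 70 = 74
= 350/74 = 175/37

175/37


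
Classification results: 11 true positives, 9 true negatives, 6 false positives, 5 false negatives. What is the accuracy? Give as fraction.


Accuracy = (TP + TN) / (TP + TN + FP + FN)
TP + TN = 11 + 9 = 20
Total = 11 + 9 + 6 + 5 = 31
Accuracy = 20 / 31 = 20/31

20/31


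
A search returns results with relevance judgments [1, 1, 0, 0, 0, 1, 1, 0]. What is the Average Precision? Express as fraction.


Computing P@k for each relevant position:
Position 1: relevant, P@1 = 1/1 = 1
Position 2: relevant, P@2 = 2/2 = 1
Position 3: not relevant
Position 4: not relevant
Position 5: not relevant
Position 6: relevant, P@6 = 3/6 = 1/2
Position 7: relevant, P@7 = 4/7 = 4/7
Position 8: not relevant
Sum of P@k = 1 + 1 + 1/2 + 4/7 = 43/14
AP = 43/14 / 4 = 43/56

43/56


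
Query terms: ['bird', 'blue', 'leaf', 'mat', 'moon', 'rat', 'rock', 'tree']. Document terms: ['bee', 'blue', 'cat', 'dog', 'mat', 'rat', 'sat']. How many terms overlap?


Query terms: ['bird', 'blue', 'leaf', 'mat', 'moon', 'rat', 'rock', 'tree']
Document terms: ['bee', 'blue', 'cat', 'dog', 'mat', 'rat', 'sat']
Common terms: ['blue', 'mat', 'rat']
Overlap count = 3

3


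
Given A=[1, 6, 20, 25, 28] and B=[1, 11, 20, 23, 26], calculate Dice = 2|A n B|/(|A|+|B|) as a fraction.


A intersect B = [1, 20]
|A intersect B| = 2
|A| = 5, |B| = 5
Dice = 2*2 / (5+5)
= 4 / 10 = 2/5

2/5


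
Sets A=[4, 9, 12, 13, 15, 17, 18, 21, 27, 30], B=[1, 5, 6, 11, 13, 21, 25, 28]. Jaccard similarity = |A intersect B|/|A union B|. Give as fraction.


A intersect B = [13, 21]
|A intersect B| = 2
A union B = [1, 4, 5, 6, 9, 11, 12, 13, 15, 17, 18, 21, 25, 27, 28, 30]
|A union B| = 16
Jaccard = 2/16 = 1/8

1/8


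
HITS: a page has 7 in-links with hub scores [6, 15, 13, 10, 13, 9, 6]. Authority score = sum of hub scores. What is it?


Authority = sum of hub scores of in-linkers
In-link 1: hub score = 6
In-link 2: hub score = 15
In-link 3: hub score = 13
In-link 4: hub score = 10
In-link 5: hub score = 13
In-link 6: hub score = 9
In-link 7: hub score = 6
Authority = 6 + 15 + 13 + 10 + 13 + 9 + 6 = 72

72


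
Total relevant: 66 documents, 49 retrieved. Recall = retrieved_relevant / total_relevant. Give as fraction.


Recall = retrieved_relevant / total_relevant
= 49 / 66
= 49 / (49 + 17)
= 49/66

49/66


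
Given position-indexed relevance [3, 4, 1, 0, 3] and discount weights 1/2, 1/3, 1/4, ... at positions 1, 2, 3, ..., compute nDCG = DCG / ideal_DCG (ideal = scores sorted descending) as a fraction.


Position discount weights w_i = 1/(i+1) for i=1..5:
Weights = [1/2, 1/3, 1/4, 1/5, 1/6]
Actual relevance: [3, 4, 1, 0, 3]
DCG = 3/2 + 4/3 + 1/4 + 0/5 + 3/6 = 43/12
Ideal relevance (sorted desc): [4, 3, 3, 1, 0]
Ideal DCG = 4/2 + 3/3 + 3/4 + 1/5 + 0/6 = 79/20
nDCG = DCG / ideal_DCG = 43/12 / 79/20 = 215/237

215/237


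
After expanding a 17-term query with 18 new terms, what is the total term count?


Original terms: 17
Expansion terms: 18
Total = 17 + 18 = 35

35


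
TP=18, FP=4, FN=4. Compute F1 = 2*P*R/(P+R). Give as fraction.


F1 = 2 * P * R / (P + R)
P = TP/(TP+FP) = 18/22 = 9/11
R = TP/(TP+FN) = 18/22 = 9/11
2 * P * R = 2 * 9/11 * 9/11 = 162/121
P + R = 9/11 + 9/11 = 18/11
F1 = 162/121 / 18/11 = 9/11

9/11


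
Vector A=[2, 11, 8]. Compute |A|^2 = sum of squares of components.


|A|^2 = sum of squared components
A[0]^2 = 2^2 = 4
A[1]^2 = 11^2 = 121
A[2]^2 = 8^2 = 64
Sum = 4 + 121 + 64 = 189

189


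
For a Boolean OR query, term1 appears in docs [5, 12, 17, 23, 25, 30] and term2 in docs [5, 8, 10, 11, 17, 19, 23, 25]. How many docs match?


Boolean OR: find union of posting lists
term1 docs: [5, 12, 17, 23, 25, 30]
term2 docs: [5, 8, 10, 11, 17, 19, 23, 25]
Union: [5, 8, 10, 11, 12, 17, 19, 23, 25, 30]
|union| = 10

10


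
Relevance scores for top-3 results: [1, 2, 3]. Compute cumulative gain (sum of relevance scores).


Cumulative Gain = sum of relevance scores
Position 1: rel=1, running sum=1
Position 2: rel=2, running sum=3
Position 3: rel=3, running sum=6
CG = 6

6


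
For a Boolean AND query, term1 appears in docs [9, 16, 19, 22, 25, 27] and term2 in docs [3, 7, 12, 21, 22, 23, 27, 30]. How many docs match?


Boolean AND: find intersection of posting lists
term1 docs: [9, 16, 19, 22, 25, 27]
term2 docs: [3, 7, 12, 21, 22, 23, 27, 30]
Intersection: [22, 27]
|intersection| = 2

2


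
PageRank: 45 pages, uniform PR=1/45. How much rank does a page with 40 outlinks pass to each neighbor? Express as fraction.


Initial PR = 1/45 = 1/45
Outlinks = 40
Contribution per link = PR / outlinks
= 1/45 / 40
= 1/1800

1/1800


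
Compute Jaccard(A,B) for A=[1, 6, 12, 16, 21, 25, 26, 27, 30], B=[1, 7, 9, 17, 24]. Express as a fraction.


A intersect B = [1]
|A intersect B| = 1
A union B = [1, 6, 7, 9, 12, 16, 17, 21, 24, 25, 26, 27, 30]
|A union B| = 13
Jaccard = 1/13 = 1/13

1/13


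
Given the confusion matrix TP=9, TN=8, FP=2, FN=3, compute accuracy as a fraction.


Accuracy = (TP + TN) / (TP + TN + FP + FN)
TP + TN = 9 + 8 = 17
Total = 9 + 8 + 2 + 3 = 22
Accuracy = 17 / 22 = 17/22

17/22


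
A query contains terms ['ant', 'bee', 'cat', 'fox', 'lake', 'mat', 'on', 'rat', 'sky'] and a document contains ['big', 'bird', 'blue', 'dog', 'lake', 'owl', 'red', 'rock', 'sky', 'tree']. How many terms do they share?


Query terms: ['ant', 'bee', 'cat', 'fox', 'lake', 'mat', 'on', 'rat', 'sky']
Document terms: ['big', 'bird', 'blue', 'dog', 'lake', 'owl', 'red', 'rock', 'sky', 'tree']
Common terms: ['lake', 'sky']
Overlap count = 2

2


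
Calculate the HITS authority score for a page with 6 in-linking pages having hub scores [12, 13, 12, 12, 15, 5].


Authority = sum of hub scores of in-linkers
In-link 1: hub score = 12
In-link 2: hub score = 13
In-link 3: hub score = 12
In-link 4: hub score = 12
In-link 5: hub score = 15
In-link 6: hub score = 5
Authority = 12 + 13 + 12 + 12 + 15 + 5 = 69

69


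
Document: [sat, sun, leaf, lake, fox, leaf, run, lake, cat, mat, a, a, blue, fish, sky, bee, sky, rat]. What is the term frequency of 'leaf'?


Document has 18 words
Scanning for 'leaf':
Found at positions: [2, 5]
Count = 2

2


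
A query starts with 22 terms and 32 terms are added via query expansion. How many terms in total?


Original terms: 22
Expansion terms: 32
Total = 22 + 32 = 54

54


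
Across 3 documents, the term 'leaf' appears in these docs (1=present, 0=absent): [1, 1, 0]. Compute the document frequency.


Checking each document for 'leaf':
Doc 1: present
Doc 2: present
Doc 3: absent
df = sum of presences = 1 + 1 + 0 = 2

2


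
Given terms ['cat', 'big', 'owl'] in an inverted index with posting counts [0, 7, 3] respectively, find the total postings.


Summing posting list sizes:
'cat': 0 postings
'big': 7 postings
'owl': 3 postings
Total = 0 + 7 + 3 = 10

10


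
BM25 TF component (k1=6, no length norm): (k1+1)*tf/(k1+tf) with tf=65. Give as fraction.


BM25 TF component = (k1+1)*tf / (k1+tf)
k1 = 6, tf = 65
Numerator = (6+1)*65 = 455
Denominator = 6 + 65 = 71
= 455/71 = 455/71

455/71


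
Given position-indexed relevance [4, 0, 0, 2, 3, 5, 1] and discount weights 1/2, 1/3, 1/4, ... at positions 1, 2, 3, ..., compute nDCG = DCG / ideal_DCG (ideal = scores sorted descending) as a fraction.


Position discount weights w_i = 1/(i+1) for i=1..7:
Weights = [1/2, 1/3, 1/4, 1/5, 1/6, 1/7, 1/8]
Actual relevance: [4, 0, 0, 2, 3, 5, 1]
DCG = 4/2 + 0/3 + 0/4 + 2/5 + 3/6 + 5/7 + 1/8 = 1047/280
Ideal relevance (sorted desc): [5, 4, 3, 2, 1, 0, 0]
Ideal DCG = 5/2 + 4/3 + 3/4 + 2/5 + 1/6 + 0/7 + 0/8 = 103/20
nDCG = DCG / ideal_DCG = 1047/280 / 103/20 = 1047/1442

1047/1442


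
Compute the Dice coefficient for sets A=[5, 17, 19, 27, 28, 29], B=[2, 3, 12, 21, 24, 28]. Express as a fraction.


A intersect B = [28]
|A intersect B| = 1
|A| = 6, |B| = 6
Dice = 2*1 / (6+6)
= 2 / 12 = 1/6

1/6


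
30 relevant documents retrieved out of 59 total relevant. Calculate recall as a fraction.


Recall = retrieved_relevant / total_relevant
= 30 / 59
= 30 / (30 + 29)
= 30/59

30/59


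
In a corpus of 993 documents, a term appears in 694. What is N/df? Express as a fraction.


IDF ratio = N / df
= 993 / 694
= 993/694

993/694


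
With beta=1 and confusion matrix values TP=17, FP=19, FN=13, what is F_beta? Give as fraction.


P = TP/(TP+FP) = 17/36 = 17/36
R = TP/(TP+FN) = 17/30 = 17/30
beta^2 = 1^2 = 1
(1 + beta^2) = 2
Numerator = (1+beta^2)*P*R = 289/540
Denominator = beta^2*P + R = 17/36 + 17/30 = 187/180
F_beta = 17/33

17/33


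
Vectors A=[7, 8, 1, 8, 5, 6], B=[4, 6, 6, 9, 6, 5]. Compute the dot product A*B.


Dot product = sum of element-wise products
A[0]*B[0] = 7*4 = 28
A[1]*B[1] = 8*6 = 48
A[2]*B[2] = 1*6 = 6
A[3]*B[3] = 8*9 = 72
A[4]*B[4] = 5*6 = 30
A[5]*B[5] = 6*5 = 30
Sum = 28 + 48 + 6 + 72 + 30 + 30 = 214

214


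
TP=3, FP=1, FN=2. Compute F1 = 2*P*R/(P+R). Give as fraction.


F1 = 2 * P * R / (P + R)
P = TP/(TP+FP) = 3/4 = 3/4
R = TP/(TP+FN) = 3/5 = 3/5
2 * P * R = 2 * 3/4 * 3/5 = 9/10
P + R = 3/4 + 3/5 = 27/20
F1 = 9/10 / 27/20 = 2/3

2/3


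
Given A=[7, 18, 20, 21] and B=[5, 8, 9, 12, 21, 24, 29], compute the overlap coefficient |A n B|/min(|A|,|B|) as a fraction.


A intersect B = [21]
|A intersect B| = 1
min(|A|, |B|) = min(4, 7) = 4
Overlap = 1 / 4 = 1/4

1/4


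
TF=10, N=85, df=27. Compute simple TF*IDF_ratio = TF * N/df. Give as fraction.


TF * (N/df)
= 10 * (85/27)
= 10 * 85/27
= 850/27

850/27


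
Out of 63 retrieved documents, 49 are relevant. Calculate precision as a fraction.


Precision = relevant_retrieved / total_retrieved
= 49 / 63
= 49 / (49 + 14)
= 7/9

7/9


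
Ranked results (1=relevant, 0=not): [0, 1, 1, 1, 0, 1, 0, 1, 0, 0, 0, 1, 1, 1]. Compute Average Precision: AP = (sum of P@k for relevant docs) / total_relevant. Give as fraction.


Computing P@k for each relevant position:
Position 1: not relevant
Position 2: relevant, P@2 = 1/2 = 1/2
Position 3: relevant, P@3 = 2/3 = 2/3
Position 4: relevant, P@4 = 3/4 = 3/4
Position 5: not relevant
Position 6: relevant, P@6 = 4/6 = 2/3
Position 7: not relevant
Position 8: relevant, P@8 = 5/8 = 5/8
Position 9: not relevant
Position 10: not relevant
Position 11: not relevant
Position 12: relevant, P@12 = 6/12 = 1/2
Position 13: relevant, P@13 = 7/13 = 7/13
Position 14: relevant, P@14 = 8/14 = 4/7
Sum of P@k = 1/2 + 2/3 + 3/4 + 2/3 + 5/8 + 1/2 + 7/13 + 4/7 = 10523/2184
AP = 10523/2184 / 8 = 10523/17472

10523/17472


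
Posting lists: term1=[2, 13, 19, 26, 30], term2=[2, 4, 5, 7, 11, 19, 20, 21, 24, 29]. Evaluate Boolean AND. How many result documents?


Boolean AND: find intersection of posting lists
term1 docs: [2, 13, 19, 26, 30]
term2 docs: [2, 4, 5, 7, 11, 19, 20, 21, 24, 29]
Intersection: [2, 19]
|intersection| = 2

2


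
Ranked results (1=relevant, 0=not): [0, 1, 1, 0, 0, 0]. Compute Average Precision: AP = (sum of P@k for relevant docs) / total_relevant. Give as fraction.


Computing P@k for each relevant position:
Position 1: not relevant
Position 2: relevant, P@2 = 1/2 = 1/2
Position 3: relevant, P@3 = 2/3 = 2/3
Position 4: not relevant
Position 5: not relevant
Position 6: not relevant
Sum of P@k = 1/2 + 2/3 = 7/6
AP = 7/6 / 2 = 7/12

7/12


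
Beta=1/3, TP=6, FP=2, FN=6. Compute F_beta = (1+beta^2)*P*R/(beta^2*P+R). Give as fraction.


P = TP/(TP+FP) = 6/8 = 3/4
R = TP/(TP+FN) = 6/12 = 1/2
beta^2 = 1/3^2 = 1/9
(1 + beta^2) = 10/9
Numerator = (1+beta^2)*P*R = 5/12
Denominator = beta^2*P + R = 1/12 + 1/2 = 7/12
F_beta = 5/7

5/7


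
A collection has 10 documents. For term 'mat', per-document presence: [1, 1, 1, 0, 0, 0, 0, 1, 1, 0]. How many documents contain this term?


Checking each document for 'mat':
Doc 1: present
Doc 2: present
Doc 3: present
Doc 4: absent
Doc 5: absent
Doc 6: absent
Doc 7: absent
Doc 8: present
Doc 9: present
Doc 10: absent
df = sum of presences = 1 + 1 + 1 + 0 + 0 + 0 + 0 + 1 + 1 + 0 = 5

5


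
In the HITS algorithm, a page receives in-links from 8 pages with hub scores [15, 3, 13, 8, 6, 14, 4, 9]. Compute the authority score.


Authority = sum of hub scores of in-linkers
In-link 1: hub score = 15
In-link 2: hub score = 3
In-link 3: hub score = 13
In-link 4: hub score = 8
In-link 5: hub score = 6
In-link 6: hub score = 14
In-link 7: hub score = 4
In-link 8: hub score = 9
Authority = 15 + 3 + 13 + 8 + 6 + 14 + 4 + 9 = 72

72


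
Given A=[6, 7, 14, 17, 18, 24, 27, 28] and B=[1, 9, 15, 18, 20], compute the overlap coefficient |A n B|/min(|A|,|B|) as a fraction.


A intersect B = [18]
|A intersect B| = 1
min(|A|, |B|) = min(8, 5) = 5
Overlap = 1 / 5 = 1/5

1/5


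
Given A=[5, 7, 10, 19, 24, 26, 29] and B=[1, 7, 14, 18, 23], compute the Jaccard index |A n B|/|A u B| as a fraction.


A intersect B = [7]
|A intersect B| = 1
A union B = [1, 5, 7, 10, 14, 18, 19, 23, 24, 26, 29]
|A union B| = 11
Jaccard = 1/11 = 1/11

1/11


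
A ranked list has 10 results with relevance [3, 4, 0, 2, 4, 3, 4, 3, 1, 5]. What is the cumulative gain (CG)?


Cumulative Gain = sum of relevance scores
Position 1: rel=3, running sum=3
Position 2: rel=4, running sum=7
Position 3: rel=0, running sum=7
Position 4: rel=2, running sum=9
Position 5: rel=4, running sum=13
Position 6: rel=3, running sum=16
Position 7: rel=4, running sum=20
Position 8: rel=3, running sum=23
Position 9: rel=1, running sum=24
Position 10: rel=5, running sum=29
CG = 29

29


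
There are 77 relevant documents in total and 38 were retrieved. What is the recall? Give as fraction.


Recall = retrieved_relevant / total_relevant
= 38 / 77
= 38 / (38 + 39)
= 38/77

38/77


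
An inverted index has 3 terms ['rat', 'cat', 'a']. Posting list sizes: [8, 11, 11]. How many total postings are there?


Summing posting list sizes:
'rat': 8 postings
'cat': 11 postings
'a': 11 postings
Total = 8 + 11 + 11 = 30

30


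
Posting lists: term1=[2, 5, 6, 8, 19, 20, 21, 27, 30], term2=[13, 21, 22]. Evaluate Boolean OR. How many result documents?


Boolean OR: find union of posting lists
term1 docs: [2, 5, 6, 8, 19, 20, 21, 27, 30]
term2 docs: [13, 21, 22]
Union: [2, 5, 6, 8, 13, 19, 20, 21, 22, 27, 30]
|union| = 11

11


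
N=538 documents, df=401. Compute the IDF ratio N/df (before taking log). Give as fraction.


IDF ratio = N / df
= 538 / 401
= 538/401

538/401


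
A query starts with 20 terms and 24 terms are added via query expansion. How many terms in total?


Original terms: 20
Expansion terms: 24
Total = 20 + 24 = 44

44


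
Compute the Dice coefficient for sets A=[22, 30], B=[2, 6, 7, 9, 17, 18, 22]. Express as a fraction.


A intersect B = [22]
|A intersect B| = 1
|A| = 2, |B| = 7
Dice = 2*1 / (2+7)
= 2 / 9 = 2/9

2/9


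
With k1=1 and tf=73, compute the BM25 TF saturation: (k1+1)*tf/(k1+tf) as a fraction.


BM25 TF component = (k1+1)*tf / (k1+tf)
k1 = 1, tf = 73
Numerator = (1+1)*73 = 146
Denominator = 1 + 73 = 74
= 146/74 = 73/37

73/37


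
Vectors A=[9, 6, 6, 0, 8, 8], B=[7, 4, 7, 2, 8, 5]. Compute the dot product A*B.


Dot product = sum of element-wise products
A[0]*B[0] = 9*7 = 63
A[1]*B[1] = 6*4 = 24
A[2]*B[2] = 6*7 = 42
A[3]*B[3] = 0*2 = 0
A[4]*B[4] = 8*8 = 64
A[5]*B[5] = 8*5 = 40
Sum = 63 + 24 + 42 + 0 + 64 + 40 = 233

233


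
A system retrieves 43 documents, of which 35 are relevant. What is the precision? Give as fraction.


Precision = relevant_retrieved / total_retrieved
= 35 / 43
= 35 / (35 + 8)
= 35/43

35/43


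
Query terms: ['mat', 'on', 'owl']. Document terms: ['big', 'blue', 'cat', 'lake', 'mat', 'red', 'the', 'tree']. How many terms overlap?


Query terms: ['mat', 'on', 'owl']
Document terms: ['big', 'blue', 'cat', 'lake', 'mat', 'red', 'the', 'tree']
Common terms: ['mat']
Overlap count = 1

1


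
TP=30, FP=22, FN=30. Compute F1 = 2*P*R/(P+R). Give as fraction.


F1 = 2 * P * R / (P + R)
P = TP/(TP+FP) = 30/52 = 15/26
R = TP/(TP+FN) = 30/60 = 1/2
2 * P * R = 2 * 15/26 * 1/2 = 15/26
P + R = 15/26 + 1/2 = 14/13
F1 = 15/26 / 14/13 = 15/28

15/28


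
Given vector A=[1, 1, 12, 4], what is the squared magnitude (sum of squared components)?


|A|^2 = sum of squared components
A[0]^2 = 1^2 = 1
A[1]^2 = 1^2 = 1
A[2]^2 = 12^2 = 144
A[3]^2 = 4^2 = 16
Sum = 1 + 1 + 144 + 16 = 162

162


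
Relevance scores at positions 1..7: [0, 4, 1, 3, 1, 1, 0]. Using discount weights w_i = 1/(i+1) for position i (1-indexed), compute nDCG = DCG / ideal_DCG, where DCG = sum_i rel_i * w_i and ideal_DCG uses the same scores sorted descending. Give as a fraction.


Position discount weights w_i = 1/(i+1) for i=1..7:
Weights = [1/2, 1/3, 1/4, 1/5, 1/6, 1/7, 1/8]
Actual relevance: [0, 4, 1, 3, 1, 1, 0]
DCG = 0/2 + 4/3 + 1/4 + 3/5 + 1/6 + 1/7 + 0/8 = 349/140
Ideal relevance (sorted desc): [4, 3, 1, 1, 1, 0, 0]
Ideal DCG = 4/2 + 3/3 + 1/4 + 1/5 + 1/6 + 0/7 + 0/8 = 217/60
nDCG = DCG / ideal_DCG = 349/140 / 217/60 = 1047/1519

1047/1519


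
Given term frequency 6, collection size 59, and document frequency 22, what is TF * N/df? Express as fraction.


TF * (N/df)
= 6 * (59/22)
= 6 * 59/22
= 177/11

177/11


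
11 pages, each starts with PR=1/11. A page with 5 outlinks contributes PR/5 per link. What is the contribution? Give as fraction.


Initial PR = 1/11 = 1/11
Outlinks = 5
Contribution per link = PR / outlinks
= 1/11 / 5
= 1/55

1/55


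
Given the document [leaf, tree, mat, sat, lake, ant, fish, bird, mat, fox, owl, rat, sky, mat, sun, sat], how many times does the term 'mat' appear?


Document has 16 words
Scanning for 'mat':
Found at positions: [2, 8, 13]
Count = 3

3


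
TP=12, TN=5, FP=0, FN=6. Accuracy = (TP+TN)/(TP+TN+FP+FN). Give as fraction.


Accuracy = (TP + TN) / (TP + TN + FP + FN)
TP + TN = 12 + 5 = 17
Total = 12 + 5 + 0 + 6 = 23
Accuracy = 17 / 23 = 17/23

17/23


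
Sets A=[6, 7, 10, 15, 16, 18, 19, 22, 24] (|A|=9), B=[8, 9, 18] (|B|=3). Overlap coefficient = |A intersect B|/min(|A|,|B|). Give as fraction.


A intersect B = [18]
|A intersect B| = 1
min(|A|, |B|) = min(9, 3) = 3
Overlap = 1 / 3 = 1/3

1/3


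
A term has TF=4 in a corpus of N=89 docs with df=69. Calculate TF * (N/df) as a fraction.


TF * (N/df)
= 4 * (89/69)
= 4 * 89/69
= 356/69

356/69


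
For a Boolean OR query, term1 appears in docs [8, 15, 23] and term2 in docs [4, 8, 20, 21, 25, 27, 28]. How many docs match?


Boolean OR: find union of posting lists
term1 docs: [8, 15, 23]
term2 docs: [4, 8, 20, 21, 25, 27, 28]
Union: [4, 8, 15, 20, 21, 23, 25, 27, 28]
|union| = 9

9


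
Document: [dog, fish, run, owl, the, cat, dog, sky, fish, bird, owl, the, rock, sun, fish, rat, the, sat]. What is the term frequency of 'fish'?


Document has 18 words
Scanning for 'fish':
Found at positions: [1, 8, 14]
Count = 3

3


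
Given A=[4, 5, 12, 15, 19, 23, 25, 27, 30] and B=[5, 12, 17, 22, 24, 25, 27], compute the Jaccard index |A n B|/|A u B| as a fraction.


A intersect B = [5, 12, 25, 27]
|A intersect B| = 4
A union B = [4, 5, 12, 15, 17, 19, 22, 23, 24, 25, 27, 30]
|A union B| = 12
Jaccard = 4/12 = 1/3

1/3


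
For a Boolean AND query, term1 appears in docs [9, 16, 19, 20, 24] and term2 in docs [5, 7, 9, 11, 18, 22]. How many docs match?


Boolean AND: find intersection of posting lists
term1 docs: [9, 16, 19, 20, 24]
term2 docs: [5, 7, 9, 11, 18, 22]
Intersection: [9]
|intersection| = 1

1


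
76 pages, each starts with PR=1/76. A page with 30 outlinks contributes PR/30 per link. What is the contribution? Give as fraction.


Initial PR = 1/76 = 1/76
Outlinks = 30
Contribution per link = PR / outlinks
= 1/76 / 30
= 1/2280

1/2280


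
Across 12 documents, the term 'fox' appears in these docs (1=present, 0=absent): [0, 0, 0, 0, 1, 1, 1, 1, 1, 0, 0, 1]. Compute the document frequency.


Checking each document for 'fox':
Doc 1: absent
Doc 2: absent
Doc 3: absent
Doc 4: absent
Doc 5: present
Doc 6: present
Doc 7: present
Doc 8: present
Doc 9: present
Doc 10: absent
Doc 11: absent
Doc 12: present
df = sum of presences = 0 + 0 + 0 + 0 + 1 + 1 + 1 + 1 + 1 + 0 + 0 + 1 = 6

6


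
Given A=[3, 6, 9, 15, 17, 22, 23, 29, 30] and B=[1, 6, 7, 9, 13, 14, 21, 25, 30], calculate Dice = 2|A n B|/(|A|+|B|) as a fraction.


A intersect B = [6, 9, 30]
|A intersect B| = 3
|A| = 9, |B| = 9
Dice = 2*3 / (9+9)
= 6 / 18 = 1/3

1/3


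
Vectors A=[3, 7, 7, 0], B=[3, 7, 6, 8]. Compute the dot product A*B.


Dot product = sum of element-wise products
A[0]*B[0] = 3*3 = 9
A[1]*B[1] = 7*7 = 49
A[2]*B[2] = 7*6 = 42
A[3]*B[3] = 0*8 = 0
Sum = 9 + 49 + 42 + 0 = 100

100


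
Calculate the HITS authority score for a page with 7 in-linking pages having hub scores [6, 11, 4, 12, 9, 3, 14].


Authority = sum of hub scores of in-linkers
In-link 1: hub score = 6
In-link 2: hub score = 11
In-link 3: hub score = 4
In-link 4: hub score = 12
In-link 5: hub score = 9
In-link 6: hub score = 3
In-link 7: hub score = 14
Authority = 6 + 11 + 4 + 12 + 9 + 3 + 14 = 59

59


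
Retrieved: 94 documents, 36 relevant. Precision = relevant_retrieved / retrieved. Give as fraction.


Precision = relevant_retrieved / total_retrieved
= 36 / 94
= 36 / (36 + 58)
= 18/47

18/47


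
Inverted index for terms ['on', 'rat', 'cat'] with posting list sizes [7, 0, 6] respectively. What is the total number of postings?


Summing posting list sizes:
'on': 7 postings
'rat': 0 postings
'cat': 6 postings
Total = 7 + 0 + 6 = 13

13


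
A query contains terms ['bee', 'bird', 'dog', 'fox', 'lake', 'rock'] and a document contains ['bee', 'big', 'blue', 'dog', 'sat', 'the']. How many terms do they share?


Query terms: ['bee', 'bird', 'dog', 'fox', 'lake', 'rock']
Document terms: ['bee', 'big', 'blue', 'dog', 'sat', 'the']
Common terms: ['bee', 'dog']
Overlap count = 2

2


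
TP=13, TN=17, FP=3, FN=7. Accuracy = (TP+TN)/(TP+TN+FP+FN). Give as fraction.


Accuracy = (TP + TN) / (TP + TN + FP + FN)
TP + TN = 13 + 17 = 30
Total = 13 + 17 + 3 + 7 = 40
Accuracy = 30 / 40 = 3/4

3/4


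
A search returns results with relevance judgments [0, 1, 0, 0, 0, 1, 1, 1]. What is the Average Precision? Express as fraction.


Computing P@k for each relevant position:
Position 1: not relevant
Position 2: relevant, P@2 = 1/2 = 1/2
Position 3: not relevant
Position 4: not relevant
Position 5: not relevant
Position 6: relevant, P@6 = 2/6 = 1/3
Position 7: relevant, P@7 = 3/7 = 3/7
Position 8: relevant, P@8 = 4/8 = 1/2
Sum of P@k = 1/2 + 1/3 + 3/7 + 1/2 = 37/21
AP = 37/21 / 4 = 37/84

37/84
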